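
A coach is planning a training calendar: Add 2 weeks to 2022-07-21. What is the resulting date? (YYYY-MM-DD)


Start: 2022-07-21
Weeks to add: 2
Convert to days: 2 x 7 = 14 days
Add 14 days to 2022-07-21
Result: 2022-08-04

2022-08-04


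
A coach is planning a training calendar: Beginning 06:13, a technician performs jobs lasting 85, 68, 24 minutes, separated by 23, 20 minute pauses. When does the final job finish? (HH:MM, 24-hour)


Start: 06:13 = 373 min from midnight
  after task 1 (85 min): 07:38
  after break (23 min): 08:01
  after task 2 (68 min): 09:09
  after break (20 min): 09:29
  after task 3 (24 min): 09:53
Total elapsed: 220 minutes
End time: 09:53

09:53


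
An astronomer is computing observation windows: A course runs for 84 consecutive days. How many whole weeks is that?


Total days: 84
Days per week: 7
Division: 84 / 7 = 12 remainder 0
Complete weeks: 12
Remaining days: 0

12


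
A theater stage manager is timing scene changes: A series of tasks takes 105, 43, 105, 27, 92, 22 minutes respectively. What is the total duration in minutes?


Durations: 105, 43, 105, 27, 92, 22
Running sum: 105
+ 43 = 148
+ 105 = 253
+ 27 = 280
+ 92 = 372
+ 22 = 394
Total duration: 394 minutes
That is 6 hours and 34 minutes

394


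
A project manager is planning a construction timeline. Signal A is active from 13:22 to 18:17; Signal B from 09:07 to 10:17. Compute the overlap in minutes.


Interval A: [802, 1097] minutes from midnight
Interval B: [547, 617] minutes from midnight
Overlap start = max(802, 547) = 802
Overlap end = min(1097, 617) = 617
End <= start, so the intervals do not overlap: 0 minutes

0


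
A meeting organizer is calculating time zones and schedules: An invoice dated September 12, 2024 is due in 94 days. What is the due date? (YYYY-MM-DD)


Start: 2024-09-12
Adding 94 days
Days remaining in September: 18
After September: 76 days still to add
October 2024: 31 days, 45 remaining
November 2024: 30 days, 15 remaining
December 2024 has 31 days, need 15
Result: 2024-12-15

2024-12-15


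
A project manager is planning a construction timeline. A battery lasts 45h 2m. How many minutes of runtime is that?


Hours: 45
Extra minutes: 2
Minutes per hour: 60
Hours to minutes: 45 x 60 = 2700
Total: 2700 + 2 = 2702

2702


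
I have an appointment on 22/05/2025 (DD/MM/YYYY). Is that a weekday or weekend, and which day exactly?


Date: 2025-05-22
January 1, 2025 is a Wednesday
Day of year: 142
Offset from Jan 1: 141 days
141 mod 7 = 1
Result: Thursday

Thursday


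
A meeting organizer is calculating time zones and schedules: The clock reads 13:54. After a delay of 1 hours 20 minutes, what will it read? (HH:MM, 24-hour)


Start time: 13:54
Adding: 1 hours 20 minutes
Minutes: 54 + 20 = 74
Minute overflow: 74 >= 60, so carry 1 hour, minutes = 14
Hours: 13 + 1 + 1 = 15
Result: 15:14

15:14


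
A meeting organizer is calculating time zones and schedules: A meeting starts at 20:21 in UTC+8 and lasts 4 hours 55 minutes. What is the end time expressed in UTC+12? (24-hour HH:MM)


Start: 20:21 in UTC+8
Step 1 - add duration:
  minutes: 21 + 55 = 76 (carry 1h)
  hours: 20 + 4 + 1 = 25
  end in UTC+8: 01:16
Step 2 - convert UTC+8 -> UTC+12:
  offset difference: 12 - (8) = 4 hours
  1 + (4) = 5 -> mod 24 = 5
Result: 05:16 in UTC+12

05:16


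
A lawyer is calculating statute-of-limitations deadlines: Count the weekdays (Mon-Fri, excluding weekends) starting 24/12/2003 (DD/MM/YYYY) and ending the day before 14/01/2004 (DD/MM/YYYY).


Start: 2003-12-24 (Wednesday)
End (exclusive): 2004-01-14 (Wednesday)
Total calendar days: 21
Full weeks: 21 // 7 = 3 -> 15 weekdays
Remaining 0 days starting on Wednesday:
Total business days: 15 + 0 = 15

15


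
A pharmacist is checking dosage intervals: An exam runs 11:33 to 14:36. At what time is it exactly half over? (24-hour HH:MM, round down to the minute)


Start time: 11:33 = 693 minutes from midnight
End time: 14:36 = 876 minutes from midnight
Sum: 693 + 876 = 1569
Midpoint: 1569 / 2 = 784 minutes
Convert: 784 / 60 = 13 hours, 4 minutes
Result: 13:04

13:04


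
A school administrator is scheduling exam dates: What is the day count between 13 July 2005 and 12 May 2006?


Start date: 2005-07-13
End date: 2006-05-12
Jul 2005: +19 days
Aug 2005: +31 days
Sep 2005: +30 days
... (8 more months)
Total: 303 days

303


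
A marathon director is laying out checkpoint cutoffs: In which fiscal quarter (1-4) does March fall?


Month: March (month 3)
Q1: January-March (months 1-3)
Q2: April-June (months 4-6)
Q3: July-September (months 7-9)
Q4: October-December (months 10-12)
Month 3 falls in Q1

1


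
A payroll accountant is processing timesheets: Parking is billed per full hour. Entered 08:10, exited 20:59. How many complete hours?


Start: 08:10
End: 20:59
Hour difference: 20 - 8 = 12 hours
Minute difference: 59 - 10 = 49 minutes
Total minutes: 769
Complete hours: 769 / 60 = 12 (remainder 49)

12


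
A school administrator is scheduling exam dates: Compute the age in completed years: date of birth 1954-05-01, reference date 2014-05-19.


Birth: 1954-05-01
Reference: 2014-05-19
Year difference: 2014 - 1954 = 60
Has birthday (05-01) occurred by 05-19? Yes
Age in full years: 60

60


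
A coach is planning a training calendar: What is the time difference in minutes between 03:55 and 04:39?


Start time: 03:55 = 235 minutes from midnight
End time: 04:39 = 279 minutes from midnight
Difference: 279 - 235 = 44 minutes
That is 0 hours and 44 minutes

44


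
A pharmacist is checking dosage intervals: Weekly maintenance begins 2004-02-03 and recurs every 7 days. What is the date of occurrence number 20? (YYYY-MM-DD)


First occurrence: 2004-02-03 (occurrence 1)
Each occurrence is 7 days after the previous.
Occurrence 20 is 19 weeks after the first.
19 weeks = 133 days
2004-02-03 + 133 days = 2004-06-15

2004-06-15


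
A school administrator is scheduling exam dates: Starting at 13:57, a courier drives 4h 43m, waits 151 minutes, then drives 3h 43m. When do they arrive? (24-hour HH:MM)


Depart: 13:57
Leg 1: +283 min -> 18:40
Layover: +151 min -> 21:11
Leg 2: +223 min -> 00:54
Total travel: 657 minutes = 10h 57m
Arrival: 00:54

00:54


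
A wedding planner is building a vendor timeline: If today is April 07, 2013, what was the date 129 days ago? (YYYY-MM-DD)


Start: 2013-04-07
Subtracting 129 days
Days already passed in April: 7
After going back through April: 122 more days to subtract
March 2013: 31 days, 91 remaining
February 2013: 28 days, 63 remaining
January 2013: 31 days, 32 remaining
December 2012: 31 days, 1 remaining
Result: 2012-11-29

2012-11-29


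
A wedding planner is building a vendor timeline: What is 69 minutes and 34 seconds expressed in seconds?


Minutes: 69
Extra seconds: 34
Seconds per minute: 60
Minutes to seconds: 69 x 60 = 4140
Total: 4140 + 34 = 4174

4174


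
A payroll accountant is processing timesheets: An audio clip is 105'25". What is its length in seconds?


Minutes: 105
Seconds: 25
Convert minutes to seconds: 105 x 60 = 6300
Add remaining seconds: 6300 + 25 = 6325

6325


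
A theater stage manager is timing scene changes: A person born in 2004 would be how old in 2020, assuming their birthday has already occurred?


Birth year: 2004
Current year: 2020
Age = current year - birth year
Age = 2020 - 2004 = 16

16


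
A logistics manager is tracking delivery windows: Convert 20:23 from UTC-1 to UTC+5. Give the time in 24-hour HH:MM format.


Local time: 20:23 at UTC-1 (offset -1h)
Target zone: UTC+5 (offset 5h)
Difference: 5 - (-1) = 6 hours
Calculation: 20 + (6) = 26
Wraparound: (26) mod 24 = 2
Result: 02:23

02:23


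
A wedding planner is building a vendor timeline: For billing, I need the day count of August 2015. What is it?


Month: August
Year: 2015
August is a 31-day month
Total: 31 days

31


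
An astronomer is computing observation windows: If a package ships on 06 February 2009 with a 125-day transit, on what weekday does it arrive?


Start: 2009-02-06 (Friday)
Step 1 - find target date: add 125 days
  2009-02-06 + 125 days = 2009-06-11
Step 2 - day of week:
  125 mod 7 = 6
  Friday + 6 days -> Thursday
Result: Thursday (2009-06-11)

Thursday


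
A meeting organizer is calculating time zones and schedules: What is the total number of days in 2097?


Year: 2097
Check leap year rules:
Divisible by 4? No
2097 is not a leap year
Days: 365

365


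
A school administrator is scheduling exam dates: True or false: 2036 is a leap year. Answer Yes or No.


Year: 2036
Divisible by 4? 2036 / 4 = 509.0 -> Yes
Divisible by 100? 2036 / 100 = 20.36 -> No
Divisible by 4 but not 100, so it IS a leap year

Yes


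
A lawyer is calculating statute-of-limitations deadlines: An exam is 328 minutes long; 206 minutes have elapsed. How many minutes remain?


Total budget: 328 minutes
Time used: 206 minutes
Remaining: 328 - 206 = 122 minutes
Percent used: 62.8%
Percent remaining: 37.2%

122


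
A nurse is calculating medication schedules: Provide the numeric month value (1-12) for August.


Calendar month order:
7. July
8. August <--
9. September
August is month number 8

8


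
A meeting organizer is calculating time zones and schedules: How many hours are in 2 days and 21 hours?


Days: 2
Extra hours: 21
Hours per day: 24
Days to hours: 2 x 24 = 48
Total: 48 + 21 = 69

69


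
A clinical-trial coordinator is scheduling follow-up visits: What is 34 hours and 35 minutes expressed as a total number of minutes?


Hours: 34
Minutes: 35
Convert hours to minutes: 34 x 60 = 2040
Add remaining minutes: 2040 + 35 = 2075

2075


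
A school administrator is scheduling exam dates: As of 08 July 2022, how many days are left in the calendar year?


Start: July 08, 2022
End: December 31, 2022
Days left in July: 23
August: 31
September: 30
October: 31
November: 30
... plus remaining months
Sum of remaining months: 153
Total: 23 + 153 = 176

176


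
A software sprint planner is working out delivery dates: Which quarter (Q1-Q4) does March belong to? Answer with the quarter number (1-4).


Month: March (month 3)
Q1: January-March (months 1-3)
Q2: April-June (months 4-6)
Q3: July-September (months 7-9)
Q4: October-December (months 10-12)
Month 3 falls in Q1

1


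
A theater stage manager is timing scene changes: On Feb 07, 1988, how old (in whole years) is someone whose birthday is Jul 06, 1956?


Birth: 1956-07-06
Reference: 1988-02-07
Year difference: 1988 - 1956 = 32
Has birthday (07-06) occurred by 02-07? No
Birthday not yet reached this year -> subtract 1
Age in full years: 31

31


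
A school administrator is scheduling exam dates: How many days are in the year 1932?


Year: 1932
Check leap year rules:
Divisible by 4? Yes
Divisible by 100? No
1932 is a leap year
Days: 366

366


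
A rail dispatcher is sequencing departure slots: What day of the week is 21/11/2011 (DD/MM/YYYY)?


Date: 2011-11-21
January 1, 2011 is a Saturday
Day of year: 325
Offset from Jan 1: 324 days
324 mod 7 = 2
Result: Monday

Monday


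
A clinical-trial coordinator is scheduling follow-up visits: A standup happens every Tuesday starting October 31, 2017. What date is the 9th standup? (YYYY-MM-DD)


First occurrence: 2017-10-31 (occurrence 1)
Each occurrence is 7 days after the previous.
Occurrence 9 is 8 weeks after the first.
8 weeks = 56 days
2017-10-31 + 56 days = 2017-12-26

2017-12-26


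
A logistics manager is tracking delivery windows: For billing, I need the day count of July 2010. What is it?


Month: July
Year: 2010
July is a 31-day month
Total: 31 days

31


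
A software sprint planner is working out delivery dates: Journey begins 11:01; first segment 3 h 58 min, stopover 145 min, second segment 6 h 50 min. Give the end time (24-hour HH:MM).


Depart: 11:01
Leg 1: +238 min -> 14:59
Layover: +145 min -> 17:24
Leg 2: +410 min -> 00:14
Total travel: 793 minutes = 13h 13m
Arrival: 00:14

00:14


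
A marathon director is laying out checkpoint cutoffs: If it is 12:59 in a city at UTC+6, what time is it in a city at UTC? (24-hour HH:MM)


Local time: 12:59 at UTC+6 (offset 6h)
Target zone: UTC (offset 0h)
Difference: 0 - (6) = -6 hours
Calculation: 12 + (-6) = 6
Result: 06:59

06:59


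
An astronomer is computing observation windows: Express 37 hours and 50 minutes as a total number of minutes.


Hours: 37
Extra minutes: 50
Minutes per hour: 60
Hours to minutes: 37 x 60 = 2220
Total: 2220 + 50 = 2270

2270


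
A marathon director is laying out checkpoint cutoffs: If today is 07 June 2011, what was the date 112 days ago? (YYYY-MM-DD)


Start: 2011-06-07
Subtracting 112 days
Days already passed in June: 7
After going back through June: 105 more days to subtract
May 2011: 31 days, 74 remaining
April 2011: 30 days, 44 remaining
March 2011: 31 days, 13 remaining
February 2011 has 28 days, need 13
Result: 2011-02-15

2011-02-15


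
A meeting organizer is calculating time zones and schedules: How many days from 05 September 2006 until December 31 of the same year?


Start: September 05, 2006
End: December 31, 2006
Days left in September: 25
October: 31
November: 30
December: 31
Sum of remaining months: 92
Total: 25 + 92 = 117

117


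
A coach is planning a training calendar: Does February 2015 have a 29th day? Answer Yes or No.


Year: 2015
Divisible by 4? 2015 / 4 = 503.75 -> No
Not divisible by 4, so NOT a leap year

No


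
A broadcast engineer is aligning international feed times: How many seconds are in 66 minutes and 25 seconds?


Minutes: 66
Seconds: 25
Convert minutes to seconds: 66 x 60 = 3960
Add remaining seconds: 3960 + 25 = 3985

3985


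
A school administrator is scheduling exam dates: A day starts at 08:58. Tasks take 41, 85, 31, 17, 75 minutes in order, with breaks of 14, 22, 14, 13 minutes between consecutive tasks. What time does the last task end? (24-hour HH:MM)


Start: 08:58 = 538 min from midnight
  after task 1 (41 min): 09:39
  after break (14 min): 09:53
  after task 2 (85 min): 11:18
  after break (22 min): 11:40
  after task 3 (31 min): 12:11
  after break (14 min): 12:25
  after task 4 (17 min): 12:42
  after break (13 min): 12:55
  after task 5 (75 min): 14:10
Total elapsed: 312 minutes
End time: 14:10

14:10


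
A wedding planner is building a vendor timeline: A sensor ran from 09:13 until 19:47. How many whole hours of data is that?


Start: 09:13
End: 19:47
Hour difference: 19 - 9 = 10 hours
Minute difference: 47 - 13 = 34 minutes
Total minutes: 634
Complete hours: 634 / 60 = 10 (remainder 34)

10


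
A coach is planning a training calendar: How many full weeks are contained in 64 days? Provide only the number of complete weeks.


Total days: 64
Days per week: 7
Division: 64 / 7 = 9 remainder 1
Complete weeks: 9
Remaining days: 1

9


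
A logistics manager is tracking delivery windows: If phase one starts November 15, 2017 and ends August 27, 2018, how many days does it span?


Start date: 2017-11-15
End date: 2018-08-27
Nov 2017: +16 days
Dec 2017: +31 days
Jan 2018: +31 days
... (7 more months)
Total: 285 days

285


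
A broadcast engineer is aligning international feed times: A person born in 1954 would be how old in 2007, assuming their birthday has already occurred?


Birth year: 1954
Current year: 2007
Age = current year - birth year
Age = 2007 - 1954 = 53

53


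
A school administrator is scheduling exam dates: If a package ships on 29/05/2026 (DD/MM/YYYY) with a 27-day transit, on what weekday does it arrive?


Start: 2026-05-29 (Friday)
Step 1 - find target date: add 27 days
  2026-05-29 + 27 days = 2026-06-25
Step 2 - day of week:
  27 mod 7 = 6
  Friday + 6 days -> Thursday
Result: Thursday (2026-06-25)

Thursday


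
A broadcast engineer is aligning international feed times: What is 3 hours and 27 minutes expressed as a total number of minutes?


Hours: 3
Minutes: 27
Convert hours to minutes: 3 x 60 = 180
Add remaining minutes: 180 + 27 = 207

207


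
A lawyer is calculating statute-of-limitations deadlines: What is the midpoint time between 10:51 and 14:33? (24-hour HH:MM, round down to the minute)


Start time: 10:51 = 651 minutes from midnight
End time: 14:33 = 873 minutes from midnight
Sum: 651 + 873 = 1524
Midpoint: 1524 / 2 = 762 minutes
Convert: 762 / 60 = 12 hours, 42 minutes
Result: 12:42

12:42


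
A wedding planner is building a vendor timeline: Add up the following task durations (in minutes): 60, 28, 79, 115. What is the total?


Durations: 60, 28, 79, 115
Running sum: 60
+ 28 = 88
+ 79 = 167
+ 115 = 282
Total duration: 282 minutes
That is 4 hours and 42 minutes

282


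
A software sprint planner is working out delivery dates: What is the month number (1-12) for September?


Calendar month order:
8. August
9. September <--
10. October
September is month number 9

9


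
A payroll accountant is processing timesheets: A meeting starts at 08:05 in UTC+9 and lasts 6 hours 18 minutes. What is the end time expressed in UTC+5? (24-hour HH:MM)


Start: 08:05 in UTC+9
Step 1 - add duration:
  minutes: 5 + 18 = 23
  hours: 8 + 6 + 0 = 14
  end in UTC+9: 14:23
Step 2 - convert UTC+9 -> UTC+5:
  offset difference: 5 - (9) = -4 hours
  14 + (-4) = 10 -> mod 24 = 10
Result: 10:23 in UTC+5

10:23


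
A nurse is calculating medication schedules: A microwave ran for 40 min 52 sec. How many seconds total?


Minutes: 40
Extra seconds: 52
Seconds per minute: 60
Minutes to seconds: 40 x 60 = 2400
Total: 2400 + 52 = 2452

2452


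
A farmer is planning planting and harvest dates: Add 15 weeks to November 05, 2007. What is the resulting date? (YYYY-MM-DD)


Start: 2007-11-05
Weeks to add: 15
Convert to days: 15 x 7 = 105 days
Add 105 days to 2007-11-05
Result: 2008-02-18

2008-02-18


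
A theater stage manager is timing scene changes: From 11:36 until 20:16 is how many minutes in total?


Start time: 11:36 = 696 minutes from midnight
End time: 20:16 = 1216 minutes from midnight
Difference: 1216 - 696 = 520 minutes
That is 8 hours and 40 minutes

520


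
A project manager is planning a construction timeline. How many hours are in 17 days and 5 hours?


Days: 17
Extra hours: 5
Hours per day: 24
Days to hours: 17 x 24 = 408
Total: 408 + 5 = 413

413


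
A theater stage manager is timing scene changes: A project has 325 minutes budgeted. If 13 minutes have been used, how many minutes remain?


Total budget: 325 minutes
Time used: 13 minutes
Remaining: 325 - 13 = 312 minutes
Percent used: 4.0%
Percent remaining: 96.0%

312


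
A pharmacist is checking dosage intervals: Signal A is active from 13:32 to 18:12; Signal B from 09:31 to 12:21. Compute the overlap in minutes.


Interval A: [812, 1092] minutes from midnight
Interval B: [571, 741] minutes from midnight
Overlap start = max(812, 571) = 812
Overlap end = min(1092, 741) = 741
End <= start, so the intervals do not overlap: 0 minutes

0


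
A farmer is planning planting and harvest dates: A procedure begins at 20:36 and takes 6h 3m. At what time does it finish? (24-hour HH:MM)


Start time: 20:36
Adding: 6 hours 3 minutes
Minutes: 36 + 3 = 39
Hours: 20 + 6 + 0 = 26
Hour wraparound: 26 mod 24 = 2
Result: 02:39

02:39


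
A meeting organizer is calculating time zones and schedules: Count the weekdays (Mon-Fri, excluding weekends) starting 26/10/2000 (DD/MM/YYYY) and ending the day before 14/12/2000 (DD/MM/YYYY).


Start: 2000-10-26 (Thursday)
End (exclusive): 2000-12-14 (Thursday)
Total calendar days: 49
Full weeks: 49 // 7 = 7 -> 35 weekdays
Remaining 0 days starting on Thursday:
Total business days: 35 + 0 = 35

35


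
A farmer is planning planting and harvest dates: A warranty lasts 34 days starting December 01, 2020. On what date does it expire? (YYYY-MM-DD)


Start: 2020-12-01
Adding 34 days
Days remaining in December: 30
After December: 4 days still to add
January 2021 has 31 days, need 4
Result: 2021-01-04

2021-01-04


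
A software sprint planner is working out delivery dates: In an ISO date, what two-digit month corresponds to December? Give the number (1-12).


Calendar month order:
11. November
12. December <--
December is month number 12

12


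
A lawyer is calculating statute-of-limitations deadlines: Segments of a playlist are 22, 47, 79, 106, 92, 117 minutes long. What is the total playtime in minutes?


Durations: 22, 47, 79, 106, 92, 117
Running sum: 22
+ 47 = 69
+ 79 = 148
+ 106 = 254
+ 92 = 346
+ 117 = 463
Total duration: 463 minutes
That is 7 hours and 43 minutes

463


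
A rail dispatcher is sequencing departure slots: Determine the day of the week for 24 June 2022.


Date: 2022-06-24
January 1, 2022 is a Saturday
Day of year: 175
Offset from Jan 1: 174 days
174 mod 7 = 6
Result: Friday

Friday


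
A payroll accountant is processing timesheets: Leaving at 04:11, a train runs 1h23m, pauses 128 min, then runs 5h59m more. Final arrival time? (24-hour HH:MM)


Depart: 04:11
Leg 1: +83 min -> 05:34
Layover: +128 min -> 07:42
Leg 2: +359 min -> 13:41
Total travel: 570 minutes = 9h 30m
Arrival: 13:41

13:41


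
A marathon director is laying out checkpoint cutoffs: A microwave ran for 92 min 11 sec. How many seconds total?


Minutes: 92
Extra seconds: 11
Seconds per minute: 60
Minutes to seconds: 92 x 60 = 5520
Total: 5520 + 11 = 5531

5531


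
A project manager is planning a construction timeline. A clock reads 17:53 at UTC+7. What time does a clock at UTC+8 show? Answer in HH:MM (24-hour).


Local time: 17:53 at UTC+7 (offset 7h)
Target zone: UTC+8 (offset 8h)
Difference: 8 - (7) = 1 hours
Calculation: 17 + (1) = 18
Result: 18:53

18:53


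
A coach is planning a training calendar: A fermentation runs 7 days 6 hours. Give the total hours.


Days: 7
Extra hours: 6
Hours per day: 24
Days to hours: 7 x 24 = 168
Total: 168 + 6 = 174

174


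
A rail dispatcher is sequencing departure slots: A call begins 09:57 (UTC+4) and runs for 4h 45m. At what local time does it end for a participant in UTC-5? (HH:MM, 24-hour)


Start: 09:57 in UTC+4
Step 1 - add duration:
  minutes: 57 + 45 = 102 (carry 1h)
  hours: 9 + 4 + 1 = 14
  end in UTC+4: 14:42
Step 2 - convert UTC+4 -> UTC-5:
  offset difference: -5 - (4) = -9 hours
  14 + (-9) = 5 -> mod 24 = 5
Result: 05:42 in UTC-5

05:42


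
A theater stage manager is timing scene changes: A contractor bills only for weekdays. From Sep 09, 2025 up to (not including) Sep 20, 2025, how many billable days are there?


Start: 2025-09-09 (Tuesday)
End (exclusive): 2025-09-20 (Saturday)
Total calendar days: 11
Full weeks: 11 // 7 = 1 -> 5 weekdays
Remaining 4 days starting on Tuesday:
  Tue(w), Wed(w), Thu(w), Fri(w) -> 4 weekdays
Total business days: 5 + 4 = 9

9


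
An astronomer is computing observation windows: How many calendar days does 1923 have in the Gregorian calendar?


Year: 1923
Check leap year rules:
Divisible by 4? No
1923 is not a leap year
Days: 365

365


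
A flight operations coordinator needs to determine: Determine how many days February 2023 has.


Month: February
Year: 2023
2023 is not a leap year
February has 28 days
Total: 28 days

28


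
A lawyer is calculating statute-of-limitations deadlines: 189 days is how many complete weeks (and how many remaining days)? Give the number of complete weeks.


Total days: 189
Days per week: 7
Division: 189 / 7 = 27 remainder 0
Complete weeks: 27
Remaining days: 0

27


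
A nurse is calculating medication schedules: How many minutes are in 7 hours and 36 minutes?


Hours: 7
Minutes: 36
Convert hours to minutes: 7 x 60 = 420
Add remaining minutes: 420 + 36 = 456

456


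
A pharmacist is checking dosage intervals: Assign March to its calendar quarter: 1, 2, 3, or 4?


Month: March (month 3)
Q1: January-March (months 1-3)
Q2: April-June (months 4-6)
Q3: July-September (months 7-9)
Q4: October-December (months 10-12)
Month 3 falls in Q1

1


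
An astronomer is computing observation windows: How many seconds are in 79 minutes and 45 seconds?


Minutes: 79
Seconds: 45
Convert minutes to seconds: 79 x 60 = 4740
Add remaining seconds: 4740 + 45 = 4785

4785


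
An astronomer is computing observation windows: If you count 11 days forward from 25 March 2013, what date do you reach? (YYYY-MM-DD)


Start: 2013-03-25
Adding 11 days
Days remaining in March: 6
After March: 5 days still to add
April 2013 has 30 days, need 5
Result: 2013-04-05

2013-04-05


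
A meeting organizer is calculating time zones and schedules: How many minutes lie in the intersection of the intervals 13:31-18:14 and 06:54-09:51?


Interval A: [811, 1094] minutes from midnight
Interval B: [414, 591] minutes from midnight
Overlap start = max(811, 414) = 811
Overlap end = min(1094, 591) = 591
End <= start, so the intervals do not overlap: 0 minutes

0


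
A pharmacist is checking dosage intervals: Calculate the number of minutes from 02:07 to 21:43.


Start time: 02:07 = 127 minutes from midnight
End time: 21:43 = 1303 minutes from midnight
Difference: 1303 - 127 = 1176 minutes
That is 19 hours and 36 minutes

1176


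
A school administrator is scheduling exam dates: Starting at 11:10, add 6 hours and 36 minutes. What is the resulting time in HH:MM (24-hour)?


Start time: 11:10
Adding: 6 hours 36 minutes
Minutes: 10 + 36 = 46
Hours: 11 + 6 + 0 = 17
Result: 17:46

17:46


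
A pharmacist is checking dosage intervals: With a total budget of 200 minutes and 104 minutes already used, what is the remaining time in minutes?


Total budget: 200 minutes
Time used: 104 minutes
Remaining: 200 - 104 = 96 minutes
Percent used: 52.0%
Percent remaining: 48.0%

96


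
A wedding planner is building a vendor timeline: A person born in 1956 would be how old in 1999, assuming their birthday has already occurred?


Birth year: 1956
Current year: 1999
Age = current year - birth year
Age = 1999 - 1956 = 43

43


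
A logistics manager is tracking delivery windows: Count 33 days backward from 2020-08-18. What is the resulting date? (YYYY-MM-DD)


Start: 2020-08-18
Subtracting 33 days
Days already passed in August: 18
After going back through August: 15 more days to subtract
July 2020 has 31 days, need 15
Result: 2020-07-16

2020-07-16


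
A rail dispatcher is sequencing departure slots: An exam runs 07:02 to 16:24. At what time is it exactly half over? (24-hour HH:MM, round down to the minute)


Start time: 07:02 = 422 minutes from midnight
End time: 16:24 = 984 minutes from midnight
Sum: 422 + 984 = 1406
Midpoint: 1406 / 2 = 703 minutes
Convert: 703 / 60 = 11 hours, 43 minutes
Result: 11:43

11:43


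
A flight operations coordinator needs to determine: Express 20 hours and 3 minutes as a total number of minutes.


Hours: 20
Extra minutes: 3
Minutes per hour: 60
Hours to minutes: 20 x 60 = 1200
Total: 1200 + 3 = 1203

1203


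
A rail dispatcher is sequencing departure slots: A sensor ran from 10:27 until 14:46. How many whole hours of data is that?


Start: 10:27
End: 14:46
Hour difference: 14 - 10 = 4 hours
Minute difference: 46 - 27 = 19 minutes
Total minutes: 259
Complete hours: 259 / 60 = 4 (remainder 19)

4


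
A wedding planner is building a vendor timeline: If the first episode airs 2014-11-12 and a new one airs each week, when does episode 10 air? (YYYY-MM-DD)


First occurrence: 2014-11-12 (occurrence 1)
Each occurrence is 7 days after the previous.
Occurrence 10 is 9 weeks after the first.
9 weeks = 63 days
2014-11-12 + 63 days = 2015-01-14

2015-01-14


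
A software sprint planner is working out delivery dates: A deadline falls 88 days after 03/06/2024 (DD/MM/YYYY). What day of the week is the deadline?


Start: 2024-06-03 (Monday)
Step 1 - find target date: add 88 days
  2024-06-03 + 88 days = 2024-08-30
Step 2 - day of week:
  88 mod 7 = 4
  Monday + 4 days -> Friday
Result: Friday (2024-08-30)

Friday


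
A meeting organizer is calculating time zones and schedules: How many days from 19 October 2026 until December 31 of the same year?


Start: October 19, 2026
End: December 31, 2026
Days left in October: 12
November: 30
December: 31
Sum of remaining months: 61
Total: 12 + 61 = 73

73


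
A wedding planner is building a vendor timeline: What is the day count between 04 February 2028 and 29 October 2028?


Start date: 2028-02-04
End date: 2028-10-29
Feb 2028: +26 days
Mar 2028: +31 days
Apr 2028: +30 days
... (6 more months)
Total: 268 days

268


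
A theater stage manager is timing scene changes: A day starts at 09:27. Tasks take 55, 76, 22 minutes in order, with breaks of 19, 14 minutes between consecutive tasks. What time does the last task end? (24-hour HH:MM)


Start: 09:27 = 567 min from midnight
  after task 1 (55 min): 10:22
  after break (19 min): 10:41
  after task 2 (76 min): 11:57
  after break (14 min): 12:11
  after task 3 (22 min): 12:33
Total elapsed: 186 minutes
End time: 12:33

12:33


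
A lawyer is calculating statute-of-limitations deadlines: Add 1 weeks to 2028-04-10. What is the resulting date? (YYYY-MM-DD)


Start: 2028-04-10
Weeks to add: 1
Convert to days: 1 x 7 = 7 days
Add 7 days to 2028-04-10
Result: 2028-04-17

2028-04-17


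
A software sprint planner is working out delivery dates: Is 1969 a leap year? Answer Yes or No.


Year: 1969
Divisible by 4? 1969 / 4 = 492.25 -> No
Not divisible by 4, so NOT a leap year

No


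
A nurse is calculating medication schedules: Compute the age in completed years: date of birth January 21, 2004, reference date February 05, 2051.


Birth: 2004-01-21
Reference: 2051-02-05
Year difference: 2051 - 2004 = 47
Has birthday (01-21) occurred by 02-05? Yes
Age in full years: 47

47


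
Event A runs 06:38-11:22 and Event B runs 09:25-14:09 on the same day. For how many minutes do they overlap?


Interval A: [398, 682] minutes from midnight
Interval B: [565, 849] minutes from midnight
Overlap start = max(398, 565) = 565
Overlap end = min(682, 849) = 682
Overlap = 682 - 565 = 117 minutes

117


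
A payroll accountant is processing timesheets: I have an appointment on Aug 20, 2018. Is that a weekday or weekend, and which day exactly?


Date: 2018-08-20
January 1, 2018 is a Monday
Day of year: 232
Offset from Jan 1: 231 days
231 mod 7 = 0
Result: Monday

Monday


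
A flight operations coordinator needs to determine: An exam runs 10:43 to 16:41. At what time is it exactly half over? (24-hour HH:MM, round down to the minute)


Start time: 10:43 = 643 minutes from midnight
End time: 16:41 = 1001 minutes from midnight
Sum: 643 + 1001 = 1644
Midpoint: 1644 / 2 = 822 minutes
Convert: 822 / 60 = 13 hours, 42 minutes
Result: 13:42

13:42


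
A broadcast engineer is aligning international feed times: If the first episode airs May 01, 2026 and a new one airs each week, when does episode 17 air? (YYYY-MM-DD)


First occurrence: 2026-05-01 (occurrence 1)
Each occurrence is 7 days after the previous.
Occurrence 17 is 16 weeks after the first.
16 weeks = 112 days
2026-05-01 + 112 days = 2026-08-21

2026-08-21


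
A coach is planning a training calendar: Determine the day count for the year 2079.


Year: 2079
Check leap year rules:
Divisible by 4? No
2079 is not a leap year
Days: 365

365


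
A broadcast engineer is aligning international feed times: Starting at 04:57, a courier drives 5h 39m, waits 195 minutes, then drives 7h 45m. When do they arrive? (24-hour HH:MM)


Depart: 04:57
Leg 1: +339 min -> 10:36
Layover: +195 min -> 13:51
Leg 2: +465 min -> 21:36
Total travel: 999 minutes = 16h 39m
Arrival: 21:36

21:36


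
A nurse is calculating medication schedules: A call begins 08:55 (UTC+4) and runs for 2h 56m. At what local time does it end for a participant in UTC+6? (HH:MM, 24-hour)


Start: 08:55 in UTC+4
Step 1 - add duration:
  minutes: 55 + 56 = 111 (carry 1h)
  hours: 8 + 2 + 1 = 11
  end in UTC+4: 11:51
Step 2 - convert UTC+4 -> UTC+6:
  offset difference: 6 - (4) = 2 hours
  11 + (2) = 13 -> mod 24 = 13
Result: 13:51 in UTC+6

13:51


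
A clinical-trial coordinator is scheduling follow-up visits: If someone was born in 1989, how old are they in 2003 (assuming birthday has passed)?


Birth year: 1989
Current year: 2003
Age = current year - birth year
Age = 2003 - 1989 = 14

14


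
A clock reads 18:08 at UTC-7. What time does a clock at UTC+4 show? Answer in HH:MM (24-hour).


Local time: 18:08 at UTC-7 (offset -7h)
Target zone: UTC+4 (offset 4h)
Difference: 4 - (-7) = 11 hours
Calculation: 18 + (11) = 29
Wraparound: (29) mod 24 = 5
Result: 05:08

05:08


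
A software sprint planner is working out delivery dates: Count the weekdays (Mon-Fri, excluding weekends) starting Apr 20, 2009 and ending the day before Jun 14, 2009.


Start: 2009-04-20 (Monday)
End (exclusive): 2009-06-14 (Sunday)
Total calendar days: 55
Full weeks: 55 // 7 = 7 -> 35 weekdays
Remaining 6 days starting on Monday:
  Mon(w), Tue(w), Wed(w), Thu(w), Fri(w), Sat(-) -> 5 weekdays
Total business days: 35 + 5 = 40

40


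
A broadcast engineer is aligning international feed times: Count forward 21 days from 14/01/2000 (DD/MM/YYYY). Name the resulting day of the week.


Start: 2000-01-14 (Friday)
Step 1 - find target date: add 21 days
  2000-01-14 + 21 days = 2000-02-04
Step 2 - day of week:
  21 mod 7 = 0
  Friday + 0 days -> Friday
Result: Friday (2000-02-04)

Friday


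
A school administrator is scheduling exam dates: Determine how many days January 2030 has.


Month: January
Year: 2030
January is a 31-day month
Total: 31 days

31


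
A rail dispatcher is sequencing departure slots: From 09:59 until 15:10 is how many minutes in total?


Start time: 09:59 = 599 minutes from midnight
End time: 15:10 = 910 minutes from midnight
Difference: 910 - 599 = 311 minutes
That is 5 hours and 11 minutes

311


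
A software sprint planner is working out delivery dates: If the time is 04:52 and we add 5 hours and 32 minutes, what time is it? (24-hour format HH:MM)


Start time: 04:52
Adding: 5 hours 32 minutes
Minutes: 52 + 32 = 84
Minute overflow: 84 >= 60, so carry 1 hour, minutes = 24
Hours: 4 + 5 + 1 = 10
Result: 10:24

10:24


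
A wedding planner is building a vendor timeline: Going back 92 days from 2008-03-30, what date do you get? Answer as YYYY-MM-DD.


Start: 2008-03-30
Subtracting 92 days
Days already passed in March: 30
After going back through March: 62 more days to subtract
February 2008: 29 days, 33 remaining
January 2008: 31 days, 2 remaining
December 2007 has 31 days, need 2
Result: 2007-12-29

2007-12-29


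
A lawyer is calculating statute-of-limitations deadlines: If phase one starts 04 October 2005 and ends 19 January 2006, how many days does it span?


Start date: 2005-10-04
End date: 2006-01-19
Oct 2005: +28 days
Nov 2005: +30 days
Dec 2005: +31 days
Jan 2006: +18 days
Total: 107 days

107


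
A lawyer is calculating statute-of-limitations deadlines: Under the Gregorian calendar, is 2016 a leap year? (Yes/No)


Year: 2016
Divisible by 4? 2016 / 4 = 504.0 -> Yes
Divisible by 100? 2016 / 100 = 20.16 -> No
Divisible by 4 but not 100, so it IS a leap year

Yes


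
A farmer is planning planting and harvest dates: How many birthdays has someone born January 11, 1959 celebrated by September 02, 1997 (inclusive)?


Birth: 1959-01-11
Reference: 1997-09-02
Year difference: 1997 - 1959 = 38
Has birthday (01-11) occurred by 09-02? Yes
Age in full years: 38

38


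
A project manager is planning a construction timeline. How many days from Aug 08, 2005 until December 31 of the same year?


Start: August 08, 2005
End: December 31, 2005
Days left in August: 23
September: 30
October: 31
November: 30
December: 31
Sum of remaining months: 122
Total: 23 + 122 = 145

145


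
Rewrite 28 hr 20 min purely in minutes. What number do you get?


Hours: 28
Extra minutes: 20
Minutes per hour: 60
Hours to minutes: 28 x 60 = 1680
Total: 1680 + 20 = 1700

1700


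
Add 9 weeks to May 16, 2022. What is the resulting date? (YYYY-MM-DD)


Start: 2022-05-16
Weeks to add: 9
Convert to days: 9 x 7 = 63 days
Add 63 days to 2022-05-16
Result: 2022-07-18

2022-07-18


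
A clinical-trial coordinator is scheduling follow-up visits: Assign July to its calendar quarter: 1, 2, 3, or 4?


Month: July (month 7)
Q1: January-March (months 1-3)
Q2: April-June (months 4-6)
Q3: July-September (months 7-9)
Q4: October-December (months 10-12)
Month 7 falls in Q3

3


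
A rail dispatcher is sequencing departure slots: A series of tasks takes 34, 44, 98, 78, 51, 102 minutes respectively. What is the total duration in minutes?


Durations: 34, 44, 98, 78, 51, 102
Running sum: 34
+ 44 = 78
+ 98 = 176
+ 78 = 254
+ 51 = 305
+ 102 = 407
Total duration: 407 minutes
That is 6 hours and 47 minutes

407


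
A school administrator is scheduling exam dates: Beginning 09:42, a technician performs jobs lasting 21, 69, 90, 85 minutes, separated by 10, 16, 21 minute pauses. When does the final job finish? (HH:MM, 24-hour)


Start: 09:42 = 582 min from midnight
  after task 1 (21 min): 10:03
  after break (10 min): 10:13
  after task 2 (69 min): 11:22
  after break (16 min): 11:38
  after task 3 (90 min): 13:08
  after break (21 min): 13:29
  after task 4 (85 min): 14:54
Total elapsed: 312 minutes
End time: 14:54

14:54


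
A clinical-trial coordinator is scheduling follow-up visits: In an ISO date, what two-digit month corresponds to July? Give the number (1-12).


Calendar month order:
6. June
7. July <--
8. August
July is month number 7

7


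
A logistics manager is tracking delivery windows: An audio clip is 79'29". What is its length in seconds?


Minutes: 79
Seconds: 29
Convert minutes to seconds: 79 x 60 = 4740
Add remaining seconds: 4740 + 29 = 4769

4769


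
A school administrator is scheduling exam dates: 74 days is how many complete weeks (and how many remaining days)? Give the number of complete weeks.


Total days: 74
Days per week: 7
Division: 74 / 7 = 10 remainder 4
Complete weeks: 10
Remaining days: 4

10


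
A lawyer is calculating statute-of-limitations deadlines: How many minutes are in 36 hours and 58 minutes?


Hours: 36
Minutes: 58
Convert hours to minutes: 36 x 60 = 2160
Add remaining minutes: 2160 + 58 = 2218

2218


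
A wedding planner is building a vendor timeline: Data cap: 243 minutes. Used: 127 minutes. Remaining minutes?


Total budget: 243 minutes
Time used: 127 minutes
Remaining: 243 - 127 = 116 minutes
Percent used: 52.3%
Percent remaining: 47.7%

116


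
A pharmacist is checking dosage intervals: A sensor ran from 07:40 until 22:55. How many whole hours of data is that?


Start: 07:40
End: 22:55
Hour difference: 22 - 7 = 15 hours
Minute difference: 55 - 40 = 15 minutes
Total minutes: 915
Complete hours: 915 / 60 = 15 (remainder 15)

15


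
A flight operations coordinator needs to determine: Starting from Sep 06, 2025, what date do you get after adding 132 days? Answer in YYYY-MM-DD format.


Start: 2025-09-06
Adding 132 days
Days remaining in September: 24
After September: 108 days still to add
October 2025: 31 days, 77 remaining
November 2025: 30 days, 47 remaining
December 2025: 31 days, 16 remaining
January 2026 has 31 days, need 16
Result: 2026-01-16

2026-01-16


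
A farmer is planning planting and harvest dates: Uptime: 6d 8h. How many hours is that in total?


Days: 6
Extra hours: 8
Hours per day: 24
Days to hours: 6 x 24 = 144
Total: 144 + 8 = 152

152


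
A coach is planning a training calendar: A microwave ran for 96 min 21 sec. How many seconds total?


Minutes: 96
Extra seconds: 21
Seconds per minute: 60
Minutes to seconds: 96 x 60 = 5760
Total: 5760 + 21 = 5781

5781


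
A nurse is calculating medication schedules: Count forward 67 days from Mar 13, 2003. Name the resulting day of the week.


Start: 2003-03-13 (Thursday)
Step 1 - find target date: add 67 days
  2003-03-13 + 67 days = 2003-05-19
Step 2 - day of week:
  67 mod 7 = 4
  Thursday + 4 days -> Monday
Result: Monday (2003-05-19)

Monday
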